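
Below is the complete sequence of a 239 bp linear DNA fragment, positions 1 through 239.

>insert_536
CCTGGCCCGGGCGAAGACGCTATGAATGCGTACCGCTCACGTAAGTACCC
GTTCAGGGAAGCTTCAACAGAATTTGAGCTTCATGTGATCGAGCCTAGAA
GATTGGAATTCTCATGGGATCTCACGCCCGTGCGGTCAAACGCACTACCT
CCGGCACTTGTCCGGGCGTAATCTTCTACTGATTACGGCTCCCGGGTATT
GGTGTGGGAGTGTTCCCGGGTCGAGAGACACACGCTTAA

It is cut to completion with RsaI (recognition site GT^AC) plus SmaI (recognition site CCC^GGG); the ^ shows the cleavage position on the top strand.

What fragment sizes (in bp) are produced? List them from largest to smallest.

RsaI sites (GTAC) start at positions 30, 45.
RsaI cuts after base 2 of each site, so after positions 31, 46.
SmaI sites (CCCGGG) start at positions 6, 191, 215.
SmaI cuts after base 3 of each site, so after positions 8, 193, 217.
Combined cut positions: 8, 31, 46, 193, 217.
Linear molecule, 5 cuts → 6 fragments:
  1–8 → 8 bp
  9–31 → 23 bp
  32–46 → 15 bp
  47–193 → 147 bp
  194–217 → 24 bp
  218–239 → 22 bp
Sorted largest to smallest: 147, 24, 23, 22, 15, 8 bp.

147, 24, 23, 22, 15, 8 bp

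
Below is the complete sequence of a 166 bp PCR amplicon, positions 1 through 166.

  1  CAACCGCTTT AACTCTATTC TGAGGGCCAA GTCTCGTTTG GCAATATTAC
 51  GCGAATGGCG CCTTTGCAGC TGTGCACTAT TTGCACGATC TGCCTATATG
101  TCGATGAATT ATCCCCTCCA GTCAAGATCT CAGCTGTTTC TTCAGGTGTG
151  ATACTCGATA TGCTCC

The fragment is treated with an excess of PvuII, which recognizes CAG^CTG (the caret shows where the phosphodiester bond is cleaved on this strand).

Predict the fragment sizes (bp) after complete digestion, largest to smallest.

PvuII sites (CAGCTG) start at positions 67, 131.
PvuII cuts after base 3 of each site, so after positions 69, 133.
Linear molecule, 2 cuts → 3 fragments:
  1–69 → 69 bp
  70–133 → 64 bp
  134–166 → 33 bp
Sorted largest to smallest: 69, 64, 33 bp.

69, 64, 33 bp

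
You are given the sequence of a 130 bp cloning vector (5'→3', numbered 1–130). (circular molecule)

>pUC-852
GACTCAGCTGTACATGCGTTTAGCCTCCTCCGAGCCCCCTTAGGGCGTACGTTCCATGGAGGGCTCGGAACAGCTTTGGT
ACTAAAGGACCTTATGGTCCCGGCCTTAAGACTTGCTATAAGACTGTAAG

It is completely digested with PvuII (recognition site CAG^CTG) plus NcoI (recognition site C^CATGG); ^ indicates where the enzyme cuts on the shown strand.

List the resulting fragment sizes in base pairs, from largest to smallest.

83, 47 bp

The PvuII site (CAGCTG) starts at position 5.
PvuII cuts after base 3 of each site, so after position 7.
The NcoI site (CCATGG) starts at position 54.
NcoI cuts after the first base of each site, so after position 54.
Combined cut positions: 7, 54.
Circular molecule, 2 cuts → 2 fragments:
  8–54 → 47 bp
  55–130 then 1–7 → 76 + 7 = 83 bp
Sorted largest to smallest: 83, 47 bp.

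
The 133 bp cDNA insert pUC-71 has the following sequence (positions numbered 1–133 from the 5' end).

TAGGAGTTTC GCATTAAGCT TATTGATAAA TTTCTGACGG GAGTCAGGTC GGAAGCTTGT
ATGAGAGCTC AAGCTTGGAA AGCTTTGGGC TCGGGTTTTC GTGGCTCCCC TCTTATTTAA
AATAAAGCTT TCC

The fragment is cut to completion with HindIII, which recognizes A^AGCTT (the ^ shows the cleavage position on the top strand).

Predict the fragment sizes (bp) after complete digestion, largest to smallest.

45, 37, 18, 16, 9, 8 bp

HindIII sites (AAGCTT) start at positions 16, 53, 71, 80, 125.
HindIII cuts after the first base of each site, so after positions 16, 53, 71, 80, 125.
Linear molecule, 5 cuts → 6 fragments:
  1–16 → 16 bp
  17–53 → 37 bp
  54–71 → 18 bp
  72–80 → 9 bp
  81–125 → 45 bp
  126–133 → 8 bp
Sorted largest to smallest: 45, 37, 18, 16, 9, 8 bp.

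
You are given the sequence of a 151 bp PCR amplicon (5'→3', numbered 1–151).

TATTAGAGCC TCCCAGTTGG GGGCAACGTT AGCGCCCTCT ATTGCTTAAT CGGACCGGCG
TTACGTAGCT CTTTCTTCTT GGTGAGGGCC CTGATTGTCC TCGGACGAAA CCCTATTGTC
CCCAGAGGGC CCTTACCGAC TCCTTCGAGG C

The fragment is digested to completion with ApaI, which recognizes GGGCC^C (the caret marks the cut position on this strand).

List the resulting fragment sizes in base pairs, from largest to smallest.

ApaI sites (GGGCCC) start at positions 86, 127.
ApaI cuts after base 5 of each site (before the last base), so after positions 90, 131.
Linear molecule, 2 cuts → 3 fragments:
  1–90 → 90 bp
  91–131 → 41 bp
  132–151 → 20 bp
Sorted largest to smallest: 90, 41, 20 bp.

90, 41, 20 bp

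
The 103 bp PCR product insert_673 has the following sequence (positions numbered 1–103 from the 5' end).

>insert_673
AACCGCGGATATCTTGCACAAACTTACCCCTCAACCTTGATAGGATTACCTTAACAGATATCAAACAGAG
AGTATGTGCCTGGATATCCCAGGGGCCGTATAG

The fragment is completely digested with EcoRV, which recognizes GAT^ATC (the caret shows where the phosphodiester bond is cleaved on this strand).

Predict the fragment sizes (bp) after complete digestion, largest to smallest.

EcoRV sites (GATATC) start at positions 8, 57, 83.
EcoRV cuts after base 3 of each site, so after positions 10, 59, 85.
Linear molecule, 3 cuts → 4 fragments:
  1–10 → 10 bp
  11–59 → 49 bp
  60–85 → 26 bp
  86–103 → 18 bp
Sorted largest to smallest: 49, 26, 18, 10 bp.

49, 26, 18, 10 bp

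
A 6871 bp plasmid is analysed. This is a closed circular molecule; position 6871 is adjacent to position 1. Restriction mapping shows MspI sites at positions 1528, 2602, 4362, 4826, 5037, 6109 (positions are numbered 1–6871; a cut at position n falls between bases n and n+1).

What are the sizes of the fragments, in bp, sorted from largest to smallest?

Circular molecule, 6 cuts → 6 fragments:
  2602 − 1528 = 1074 bp
  4362 − 2602 = 1760 bp
  4826 − 4362 = 464 bp
  5037 − 4826 = 211 bp
  6109 − 5037 = 1072 bp
  wrap: 6871 − 6109 + 1528 = 2290 bp
Sorted largest to smallest: 2290, 1760, 1074, 1072, 464, 211 bp.

2290, 1760, 1074, 1072, 464, 211 bp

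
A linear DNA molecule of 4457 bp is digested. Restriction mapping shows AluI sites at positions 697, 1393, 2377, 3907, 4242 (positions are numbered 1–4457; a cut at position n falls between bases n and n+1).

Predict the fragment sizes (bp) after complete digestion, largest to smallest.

Linear molecule, 5 cuts → 6 fragments:
  697 − 0 = 697 bp
  1393 − 697 = 696 bp
  2377 − 1393 = 984 bp
  3907 − 2377 = 1530 bp
  4242 − 3907 = 335 bp
  4457 − 4242 = 215 bp
Sorted largest to smallest: 1530, 984, 697, 696, 335, 215 bp.

1530, 984, 697, 696, 335, 215 bp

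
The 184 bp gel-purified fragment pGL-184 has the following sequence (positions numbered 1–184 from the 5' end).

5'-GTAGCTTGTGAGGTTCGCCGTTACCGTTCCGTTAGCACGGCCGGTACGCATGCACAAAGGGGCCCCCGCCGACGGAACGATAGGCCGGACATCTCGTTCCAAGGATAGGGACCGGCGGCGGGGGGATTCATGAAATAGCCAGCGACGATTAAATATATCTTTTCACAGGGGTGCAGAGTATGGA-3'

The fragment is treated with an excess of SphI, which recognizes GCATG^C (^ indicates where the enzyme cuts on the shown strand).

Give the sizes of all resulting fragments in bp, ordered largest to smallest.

The SphI site (GCATGC) starts at position 48.
SphI cuts after base 5 of each site (before the last base), so after position 52.
Linear molecule, 1 cut → 2 fragments:
  1–52 → 52 bp
  53–184 → 132 bp
Sorted largest to smallest: 132, 52 bp.

132, 52 bp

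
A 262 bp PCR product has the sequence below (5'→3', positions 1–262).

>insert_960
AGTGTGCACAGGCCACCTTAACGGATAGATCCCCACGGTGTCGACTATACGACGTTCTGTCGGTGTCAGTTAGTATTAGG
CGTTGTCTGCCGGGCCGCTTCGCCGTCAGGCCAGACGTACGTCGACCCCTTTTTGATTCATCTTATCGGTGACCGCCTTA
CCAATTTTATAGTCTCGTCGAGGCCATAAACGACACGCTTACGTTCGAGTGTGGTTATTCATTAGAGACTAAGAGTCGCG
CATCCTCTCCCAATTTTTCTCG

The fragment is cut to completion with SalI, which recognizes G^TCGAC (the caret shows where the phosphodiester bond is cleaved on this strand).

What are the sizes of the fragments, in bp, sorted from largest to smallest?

141, 81, 40 bp

SalI sites (GTCGAC) start at positions 40, 121.
SalI cuts after the first base of each site, so after positions 40, 121.
Linear molecule, 2 cuts → 3 fragments:
  1–40 → 40 bp
  41–121 → 81 bp
  122–262 → 141 bp
Sorted largest to smallest: 141, 81, 40 bp.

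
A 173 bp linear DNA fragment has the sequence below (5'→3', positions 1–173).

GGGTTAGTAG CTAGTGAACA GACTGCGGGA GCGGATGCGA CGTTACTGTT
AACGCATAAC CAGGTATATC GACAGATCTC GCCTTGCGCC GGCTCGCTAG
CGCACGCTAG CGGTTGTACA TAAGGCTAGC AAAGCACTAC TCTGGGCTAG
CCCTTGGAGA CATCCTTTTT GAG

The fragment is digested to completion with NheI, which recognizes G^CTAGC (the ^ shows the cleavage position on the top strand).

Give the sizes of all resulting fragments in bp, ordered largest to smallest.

96, 27, 21, 19, 10 bp

NheI sites (GCTAGC) start at positions 96, 106, 125, 146.
NheI cuts after the first base of each site, so after positions 96, 106, 125, 146.
Linear molecule, 4 cuts → 5 fragments:
  1–96 → 96 bp
  97–106 → 10 bp
  107–125 → 19 bp
  126–146 → 21 bp
  147–173 → 27 bp
Sorted largest to smallest: 96, 27, 21, 19, 10 bp.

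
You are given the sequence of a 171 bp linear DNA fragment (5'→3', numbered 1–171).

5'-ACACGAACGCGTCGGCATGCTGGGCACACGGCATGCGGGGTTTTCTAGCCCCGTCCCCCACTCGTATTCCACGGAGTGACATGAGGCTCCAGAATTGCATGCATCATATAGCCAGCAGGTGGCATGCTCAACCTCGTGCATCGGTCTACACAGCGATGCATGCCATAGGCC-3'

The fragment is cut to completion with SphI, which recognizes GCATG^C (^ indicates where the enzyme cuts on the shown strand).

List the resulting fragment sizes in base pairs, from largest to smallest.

SphI sites (GCATGC) start at positions 15, 31, 97, 122, 158.
SphI cuts after base 5 of each site (before the last base), so after positions 19, 35, 101, 126, 162.
Linear molecule, 5 cuts → 6 fragments:
  1–19 → 19 bp
  20–35 → 16 bp
  36–101 → 66 bp
  102–126 → 25 bp
  127–162 → 36 bp
  163–171 → 9 bp
Sorted largest to smallest: 66, 36, 25, 19, 16, 9 bp.

66, 36, 25, 19, 16, 9 bp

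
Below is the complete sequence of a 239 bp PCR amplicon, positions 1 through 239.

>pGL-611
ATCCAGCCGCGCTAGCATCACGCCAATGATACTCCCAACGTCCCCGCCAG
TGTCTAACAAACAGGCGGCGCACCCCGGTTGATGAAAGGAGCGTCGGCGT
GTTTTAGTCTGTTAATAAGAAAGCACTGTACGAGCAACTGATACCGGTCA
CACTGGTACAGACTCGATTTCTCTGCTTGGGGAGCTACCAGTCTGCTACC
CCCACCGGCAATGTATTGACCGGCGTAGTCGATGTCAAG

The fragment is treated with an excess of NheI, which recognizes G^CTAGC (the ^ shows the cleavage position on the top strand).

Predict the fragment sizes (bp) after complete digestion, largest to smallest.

228, 11 bp

The NheI site (GCTAGC) starts at position 11.
NheI cuts after the first base of each site, so after position 11.
Linear molecule, 1 cut → 2 fragments:
  1–11 → 11 bp
  12–239 → 228 bp
Sorted largest to smallest: 228, 11 bp.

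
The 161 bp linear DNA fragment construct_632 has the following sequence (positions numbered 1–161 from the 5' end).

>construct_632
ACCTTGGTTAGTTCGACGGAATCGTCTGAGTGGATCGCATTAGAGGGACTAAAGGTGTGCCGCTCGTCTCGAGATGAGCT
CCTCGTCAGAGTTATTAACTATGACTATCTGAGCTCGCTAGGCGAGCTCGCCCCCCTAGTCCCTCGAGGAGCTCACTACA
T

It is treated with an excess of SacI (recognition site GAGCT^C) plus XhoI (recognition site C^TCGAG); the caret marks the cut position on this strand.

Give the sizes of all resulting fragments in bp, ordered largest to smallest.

68, 35, 15, 13, 12, 10, 8 bp

SacI sites (GAGCTC) start at positions 76, 111, 124, 149.
SacI cuts after base 5 of each site (before the last base), so after positions 80, 115, 128, 153.
XhoI sites (CTCGAG) start at positions 68, 143.
XhoI cuts after the first base of each site, so after positions 68, 143.
Combined cut positions: 68, 80, 115, 128, 143, 153.
Linear molecule, 6 cuts → 7 fragments:
  1–68 → 68 bp
  69–80 → 12 bp
  81–115 → 35 bp
  116–128 → 13 bp
  129–143 → 15 bp
  144–153 → 10 bp
  154–161 → 8 bp
Sorted largest to smallest: 68, 35, 15, 13, 12, 10, 8 bp.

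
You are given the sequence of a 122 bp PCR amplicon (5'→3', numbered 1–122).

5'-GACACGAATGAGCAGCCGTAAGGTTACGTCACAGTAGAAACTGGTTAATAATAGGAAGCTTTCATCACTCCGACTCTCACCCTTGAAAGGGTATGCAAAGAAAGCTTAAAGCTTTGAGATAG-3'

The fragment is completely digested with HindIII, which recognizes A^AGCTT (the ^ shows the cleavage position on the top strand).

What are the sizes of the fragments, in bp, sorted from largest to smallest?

HindIII sites (AAGCTT) start at positions 56, 102, 109.
HindIII cuts after the first base of each site, so after positions 56, 102, 109.
Linear molecule, 3 cuts → 4 fragments:
  1–56 → 56 bp
  57–102 → 46 bp
  103–109 → 7 bp
  110–122 → 13 bp
Sorted largest to smallest: 56, 46, 13, 7 bp.

56, 46, 13, 7 bp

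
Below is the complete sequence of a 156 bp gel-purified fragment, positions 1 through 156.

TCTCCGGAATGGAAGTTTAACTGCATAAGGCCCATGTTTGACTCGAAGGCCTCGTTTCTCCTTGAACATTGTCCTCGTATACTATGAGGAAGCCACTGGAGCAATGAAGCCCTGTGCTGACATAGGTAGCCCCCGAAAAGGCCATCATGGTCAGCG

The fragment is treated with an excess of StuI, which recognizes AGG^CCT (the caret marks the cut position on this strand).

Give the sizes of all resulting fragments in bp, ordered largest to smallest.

107, 49 bp

The StuI site (AGGCCT) starts at position 47.
StuI cuts after base 3 of each site, so after position 49.
Linear molecule, 1 cut → 2 fragments:
  1–49 → 49 bp
  50–156 → 107 bp
Sorted largest to smallest: 107, 49 bp.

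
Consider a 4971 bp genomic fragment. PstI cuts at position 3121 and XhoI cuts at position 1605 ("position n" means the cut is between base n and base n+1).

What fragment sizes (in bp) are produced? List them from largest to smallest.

1850, 1605, 1516 bp

Combined cut positions (sorted): 1605, 3121.
Linear molecule, 2 cuts → 3 fragments:
  1605 − 0 = 1605 bp
  3121 − 1605 = 1516 bp
  4971 − 3121 = 1850 bp
Sorted largest to smallest: 1850, 1605, 1516 bp.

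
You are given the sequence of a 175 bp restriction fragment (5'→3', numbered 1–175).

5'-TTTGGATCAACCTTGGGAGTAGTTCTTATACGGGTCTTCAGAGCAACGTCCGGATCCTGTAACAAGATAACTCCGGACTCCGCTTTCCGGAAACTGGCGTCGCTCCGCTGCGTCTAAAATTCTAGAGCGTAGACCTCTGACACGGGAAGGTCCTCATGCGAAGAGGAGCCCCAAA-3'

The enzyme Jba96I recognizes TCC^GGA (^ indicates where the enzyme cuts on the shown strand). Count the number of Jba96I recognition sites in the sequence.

3

TCCGGA occurs starting at positions 49, 72, 86.
Jba96I cuts at 3 sites.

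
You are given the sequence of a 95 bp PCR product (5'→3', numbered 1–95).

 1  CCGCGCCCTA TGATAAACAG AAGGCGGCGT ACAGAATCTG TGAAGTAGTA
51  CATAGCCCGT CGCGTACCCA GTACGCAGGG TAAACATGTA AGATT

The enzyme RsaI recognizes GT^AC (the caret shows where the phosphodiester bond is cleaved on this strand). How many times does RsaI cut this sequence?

GTAC occurs starting at positions 29, 48, 64, 71.
RsaI cuts at 4 sites.

4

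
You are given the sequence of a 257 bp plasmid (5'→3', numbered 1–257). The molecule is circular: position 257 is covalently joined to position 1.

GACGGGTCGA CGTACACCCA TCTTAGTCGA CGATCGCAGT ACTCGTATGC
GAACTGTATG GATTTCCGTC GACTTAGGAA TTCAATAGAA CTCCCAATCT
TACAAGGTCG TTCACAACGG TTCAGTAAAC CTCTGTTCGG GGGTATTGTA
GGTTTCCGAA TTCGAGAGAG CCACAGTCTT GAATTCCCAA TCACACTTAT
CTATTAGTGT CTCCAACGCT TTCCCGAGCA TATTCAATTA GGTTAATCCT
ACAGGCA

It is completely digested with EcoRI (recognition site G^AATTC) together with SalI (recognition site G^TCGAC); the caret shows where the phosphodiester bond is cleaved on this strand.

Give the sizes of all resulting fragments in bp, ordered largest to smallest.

EcoRI sites (GAATTC) start at positions 78, 158, 181.
EcoRI cuts after the first base of each site, so after positions 78, 158, 181.
SalI sites (GTCGAC) start at positions 6, 26, 68.
SalI cuts after the first base of each site, so after positions 6, 26, 68.
Combined cut positions: 6, 26, 68, 78, 158, 181.
Circular molecule, 6 cuts → 6 fragments:
  7–26 → 20 bp
  27–68 → 42 bp
  69–78 → 10 bp
  79–158 → 80 bp
  159–181 → 23 bp
  182–257 then 1–6 → 76 + 6 = 82 bp
Sorted largest to smallest: 82, 80, 42, 23, 20, 10 bp.

82, 80, 42, 23, 20, 10 bp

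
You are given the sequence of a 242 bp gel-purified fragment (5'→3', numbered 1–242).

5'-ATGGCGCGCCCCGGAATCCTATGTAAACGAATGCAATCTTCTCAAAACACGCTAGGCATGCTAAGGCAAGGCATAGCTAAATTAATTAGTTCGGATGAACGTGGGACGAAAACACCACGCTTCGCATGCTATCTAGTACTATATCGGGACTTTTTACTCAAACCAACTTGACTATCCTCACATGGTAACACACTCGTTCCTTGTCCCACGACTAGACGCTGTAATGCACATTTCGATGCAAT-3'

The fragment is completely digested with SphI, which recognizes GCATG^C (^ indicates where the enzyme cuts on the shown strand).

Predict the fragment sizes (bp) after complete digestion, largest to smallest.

SphI sites (GCATGC) start at positions 56, 124.
SphI cuts after base 5 of each site (before the last base), so after positions 60, 128.
Linear molecule, 2 cuts → 3 fragments:
  1–60 → 60 bp
  61–128 → 68 bp
  129–242 → 114 bp
Sorted largest to smallest: 114, 68, 60 bp.

114, 68, 60 bp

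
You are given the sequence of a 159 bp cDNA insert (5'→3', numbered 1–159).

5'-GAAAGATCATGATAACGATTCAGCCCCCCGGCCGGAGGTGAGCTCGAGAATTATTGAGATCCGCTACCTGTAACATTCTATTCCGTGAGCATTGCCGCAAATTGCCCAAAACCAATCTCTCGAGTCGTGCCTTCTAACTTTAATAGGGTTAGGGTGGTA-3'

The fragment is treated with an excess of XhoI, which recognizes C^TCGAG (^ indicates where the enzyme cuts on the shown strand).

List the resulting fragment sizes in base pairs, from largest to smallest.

XhoI sites (CTCGAG) start at positions 43, 119.
XhoI cuts after the first base of each site, so after positions 43, 119.
Linear molecule, 2 cuts → 3 fragments:
  1–43 → 43 bp
  44–119 → 76 bp
  120–159 → 40 bp
Sorted largest to smallest: 76, 43, 40 bp.

76, 43, 40 bp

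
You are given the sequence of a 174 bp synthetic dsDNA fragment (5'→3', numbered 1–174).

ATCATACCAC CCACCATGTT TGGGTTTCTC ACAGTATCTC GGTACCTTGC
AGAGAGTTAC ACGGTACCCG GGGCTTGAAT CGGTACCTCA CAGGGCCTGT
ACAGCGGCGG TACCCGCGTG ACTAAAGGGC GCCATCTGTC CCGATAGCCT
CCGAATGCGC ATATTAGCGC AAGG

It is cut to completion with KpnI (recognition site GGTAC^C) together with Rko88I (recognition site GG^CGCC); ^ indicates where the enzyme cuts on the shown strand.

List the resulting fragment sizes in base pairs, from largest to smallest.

KpnI sites (GGTACC) start at positions 41, 63, 82, 109.
KpnI cuts after base 5 of each site (before the last base), so after positions 45, 67, 86, 113.
The Rko88I site (GGCGCC) starts at position 128.
Rko88I cuts after base 2 of each site, so after position 129.
Combined cut positions: 45, 67, 86, 113, 129.
Linear molecule, 5 cuts → 6 fragments:
  1–45 → 45 bp
  46–67 → 22 bp
  68–86 → 19 bp
  87–113 → 27 bp
  114–129 → 16 bp
  130–174 → 45 bp
Sorted largest to smallest: 45, 45, 27, 22, 19, 16 bp.

45, 45, 27, 22, 19, 16 bp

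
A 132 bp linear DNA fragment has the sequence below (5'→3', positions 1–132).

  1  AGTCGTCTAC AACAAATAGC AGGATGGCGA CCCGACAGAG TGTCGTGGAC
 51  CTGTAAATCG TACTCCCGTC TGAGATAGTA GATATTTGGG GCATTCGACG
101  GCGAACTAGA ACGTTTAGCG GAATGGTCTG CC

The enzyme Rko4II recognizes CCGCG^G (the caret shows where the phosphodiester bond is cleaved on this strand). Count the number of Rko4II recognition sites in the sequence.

No occurrence of CCGCGG is present in the sequence.
Rko4II does not cut: 0 sites.

0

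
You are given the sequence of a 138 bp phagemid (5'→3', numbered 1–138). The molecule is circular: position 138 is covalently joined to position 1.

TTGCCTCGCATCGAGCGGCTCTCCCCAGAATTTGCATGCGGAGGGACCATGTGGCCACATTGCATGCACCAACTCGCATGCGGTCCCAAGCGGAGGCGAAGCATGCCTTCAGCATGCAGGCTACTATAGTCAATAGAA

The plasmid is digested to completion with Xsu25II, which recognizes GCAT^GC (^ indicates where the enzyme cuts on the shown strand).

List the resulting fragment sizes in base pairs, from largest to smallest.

60, 28, 25, 14, 11 bp

Xsu25II sites (GCATGC) start at positions 34, 62, 76, 101, 112.
Xsu25II cuts after base 4 of each site, so after positions 37, 65, 79, 104, 115.
Circular molecule, 5 cuts → 5 fragments:
  38–65 → 28 bp
  66–79 → 14 bp
  80–104 → 25 bp
  105–115 → 11 bp
  116–138 then 1–37 → 23 + 37 = 60 bp
Sorted largest to smallest: 60, 28, 25, 14, 11 bp.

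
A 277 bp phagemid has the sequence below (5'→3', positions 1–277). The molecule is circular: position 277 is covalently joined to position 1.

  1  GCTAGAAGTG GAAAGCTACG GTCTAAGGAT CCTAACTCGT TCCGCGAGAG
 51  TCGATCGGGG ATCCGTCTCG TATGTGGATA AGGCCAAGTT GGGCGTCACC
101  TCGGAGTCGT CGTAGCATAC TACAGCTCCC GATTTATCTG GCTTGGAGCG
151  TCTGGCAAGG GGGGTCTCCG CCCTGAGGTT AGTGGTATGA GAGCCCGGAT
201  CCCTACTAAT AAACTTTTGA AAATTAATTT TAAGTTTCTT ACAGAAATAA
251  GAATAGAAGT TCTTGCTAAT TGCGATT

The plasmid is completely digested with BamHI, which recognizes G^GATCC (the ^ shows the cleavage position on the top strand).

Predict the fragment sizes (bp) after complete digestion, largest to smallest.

BamHI sites (GGATCC) start at positions 27, 59, 197.
BamHI cuts after the first base of each site, so after positions 27, 59, 197.
Circular molecule, 3 cuts → 3 fragments:
  28–59 → 32 bp
  60–197 → 138 bp
  198–277 then 1–27 → 80 + 27 = 107 bp
Sorted largest to smallest: 138, 107, 32 bp.

138, 107, 32 bp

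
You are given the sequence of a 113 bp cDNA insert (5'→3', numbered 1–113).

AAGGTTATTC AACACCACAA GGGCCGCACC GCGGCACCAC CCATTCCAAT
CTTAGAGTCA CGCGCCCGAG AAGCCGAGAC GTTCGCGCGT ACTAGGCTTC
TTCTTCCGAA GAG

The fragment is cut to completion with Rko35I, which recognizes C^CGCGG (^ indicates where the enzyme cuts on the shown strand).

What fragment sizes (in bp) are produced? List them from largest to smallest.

The Rko35I site (CCGCGG) starts at position 29.
Rko35I cuts after the first base of each site, so after position 29.
Linear molecule, 1 cut → 2 fragments:
  1–29 → 29 bp
  30–113 → 84 bp
Sorted largest to smallest: 84, 29 bp.

84, 29 bp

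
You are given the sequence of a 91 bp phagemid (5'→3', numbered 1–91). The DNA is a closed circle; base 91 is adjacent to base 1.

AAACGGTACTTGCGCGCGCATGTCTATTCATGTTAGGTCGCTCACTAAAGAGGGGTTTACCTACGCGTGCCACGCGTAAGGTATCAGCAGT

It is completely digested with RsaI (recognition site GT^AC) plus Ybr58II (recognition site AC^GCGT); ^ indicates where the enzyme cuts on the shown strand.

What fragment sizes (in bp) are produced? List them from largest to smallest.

The RsaI site (GTAC) starts at position 6.
RsaI cuts after base 2 of each site, so after position 7.
Ybr58II sites (ACGCGT) start at positions 63, 72.
Ybr58II cuts after base 2 of each site, so after positions 64, 73.
Combined cut positions: 7, 64, 73.
Circular molecule, 3 cuts → 3 fragments:
  8–64 → 57 bp
  65–73 → 9 bp
  74–91 then 1–7 → 18 + 7 = 25 bp
Sorted largest to smallest: 57, 25, 9 bp.

57, 25, 9 bp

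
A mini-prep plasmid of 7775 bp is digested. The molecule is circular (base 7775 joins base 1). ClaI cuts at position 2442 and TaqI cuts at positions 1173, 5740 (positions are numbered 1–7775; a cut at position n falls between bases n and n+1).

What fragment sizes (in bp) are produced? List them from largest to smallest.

Combined cut positions (sorted): 1173, 2442, 5740.
Circular molecule, 3 cuts → 3 fragments:
  2442 − 1173 = 1269 bp
  5740 − 2442 = 3298 bp
  wrap: 7775 − 5740 + 1173 = 3208 bp
Sorted largest to smallest: 3298, 3208, 1269 bp.

3298, 3208, 1269 bp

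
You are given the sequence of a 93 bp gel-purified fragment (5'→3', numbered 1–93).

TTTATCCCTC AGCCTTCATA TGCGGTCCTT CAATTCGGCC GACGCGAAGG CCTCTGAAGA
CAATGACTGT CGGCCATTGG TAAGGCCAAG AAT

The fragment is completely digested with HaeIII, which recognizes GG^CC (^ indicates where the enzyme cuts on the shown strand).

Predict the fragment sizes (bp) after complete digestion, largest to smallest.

HaeIII sites (GGCC) start at positions 37, 49, 72, 84.
HaeIII cuts after base 2 of each site, so after positions 38, 50, 73, 85.
Linear molecule, 4 cuts → 5 fragments:
  1–38 → 38 bp
  39–50 → 12 bp
  51–73 → 23 bp
  74–85 → 12 bp
  86–93 → 8 bp
Sorted largest to smallest: 38, 23, 12, 12, 8 bp.

38, 23, 12, 12, 8 bp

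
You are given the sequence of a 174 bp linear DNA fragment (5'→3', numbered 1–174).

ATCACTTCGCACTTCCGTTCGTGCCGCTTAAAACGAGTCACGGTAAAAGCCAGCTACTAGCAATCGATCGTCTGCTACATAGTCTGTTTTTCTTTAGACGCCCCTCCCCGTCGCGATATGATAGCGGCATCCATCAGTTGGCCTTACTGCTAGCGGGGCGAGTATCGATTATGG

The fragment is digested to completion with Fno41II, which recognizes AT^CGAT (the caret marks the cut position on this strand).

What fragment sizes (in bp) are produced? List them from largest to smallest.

101, 64, 9 bp

Fno41II sites (ATCGAT) start at positions 63, 164.
Fno41II cuts after base 2 of each site, so after positions 64, 165.
Linear molecule, 2 cuts → 3 fragments:
  1–64 → 64 bp
  65–165 → 101 bp
  166–174 → 9 bp
Sorted largest to smallest: 101, 64, 9 bp.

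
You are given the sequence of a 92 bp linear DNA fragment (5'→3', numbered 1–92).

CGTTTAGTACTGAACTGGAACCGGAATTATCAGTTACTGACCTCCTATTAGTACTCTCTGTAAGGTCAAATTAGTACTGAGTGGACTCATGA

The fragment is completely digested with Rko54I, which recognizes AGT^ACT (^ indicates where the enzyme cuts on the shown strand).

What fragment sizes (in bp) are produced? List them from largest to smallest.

44, 23, 17, 8 bp

Rko54I sites (AGTACT) start at positions 6, 50, 73.
Rko54I cuts after base 3 of each site, so after positions 8, 52, 75.
Linear molecule, 3 cuts → 4 fragments:
  1–8 → 8 bp
  9–52 → 44 bp
  53–75 → 23 bp
  76–92 → 17 bp
Sorted largest to smallest: 44, 23, 17, 8 bp.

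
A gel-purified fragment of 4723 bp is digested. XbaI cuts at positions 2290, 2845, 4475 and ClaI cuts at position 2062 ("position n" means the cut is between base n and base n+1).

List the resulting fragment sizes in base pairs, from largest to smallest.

2062, 1630, 555, 248, 228 bp

Combined cut positions (sorted): 2062, 2290, 2845, 4475.
Linear molecule, 4 cuts → 5 fragments:
  2062 − 0 = 2062 bp
  2290 − 2062 = 228 bp
  2845 − 2290 = 555 bp
  4475 − 2845 = 1630 bp
  4723 − 4475 = 248 bp
Sorted largest to smallest: 2062, 1630, 555, 248, 228 bp.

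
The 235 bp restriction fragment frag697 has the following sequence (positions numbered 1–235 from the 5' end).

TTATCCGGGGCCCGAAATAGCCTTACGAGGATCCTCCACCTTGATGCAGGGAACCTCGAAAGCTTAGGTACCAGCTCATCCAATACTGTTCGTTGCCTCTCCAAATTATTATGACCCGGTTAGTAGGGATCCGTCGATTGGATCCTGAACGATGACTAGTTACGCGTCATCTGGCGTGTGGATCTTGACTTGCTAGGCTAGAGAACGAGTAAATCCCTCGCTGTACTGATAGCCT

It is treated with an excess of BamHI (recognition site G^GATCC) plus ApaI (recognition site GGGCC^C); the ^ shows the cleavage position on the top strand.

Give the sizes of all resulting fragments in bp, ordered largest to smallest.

BamHI sites (GGATCC) start at positions 29, 127, 140.
BamHI cuts after the first base of each site, so after positions 29, 127, 140.
The ApaI site (GGGCCC) starts at position 8.
ApaI cuts after base 5 of each site (before the last base), so after position 12.
Combined cut positions: 12, 29, 127, 140.
Linear molecule, 4 cuts → 5 fragments:
  1–12 → 12 bp
  13–29 → 17 bp
  30–127 → 98 bp
  128–140 → 13 bp
  141–235 → 95 bp
Sorted largest to smallest: 98, 95, 17, 13, 12 bp.

98, 95, 17, 13, 12 bp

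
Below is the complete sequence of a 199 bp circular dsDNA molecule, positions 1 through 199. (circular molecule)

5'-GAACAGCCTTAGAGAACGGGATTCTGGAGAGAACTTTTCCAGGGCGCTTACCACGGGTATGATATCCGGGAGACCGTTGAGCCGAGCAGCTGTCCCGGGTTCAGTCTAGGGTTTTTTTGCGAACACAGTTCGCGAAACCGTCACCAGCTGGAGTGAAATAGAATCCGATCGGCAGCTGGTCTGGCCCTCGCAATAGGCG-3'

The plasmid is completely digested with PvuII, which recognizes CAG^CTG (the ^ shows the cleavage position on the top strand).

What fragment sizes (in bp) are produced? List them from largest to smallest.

113, 58, 28 bp

PvuII sites (CAGCTG) start at positions 87, 145, 173.
PvuII cuts after base 3 of each site, so after positions 89, 147, 175.
Circular molecule, 3 cuts → 3 fragments:
  90–147 → 58 bp
  148–175 → 28 bp
  176–199 then 1–89 → 24 + 89 = 113 bp
Sorted largest to smallest: 113, 58, 28 bp.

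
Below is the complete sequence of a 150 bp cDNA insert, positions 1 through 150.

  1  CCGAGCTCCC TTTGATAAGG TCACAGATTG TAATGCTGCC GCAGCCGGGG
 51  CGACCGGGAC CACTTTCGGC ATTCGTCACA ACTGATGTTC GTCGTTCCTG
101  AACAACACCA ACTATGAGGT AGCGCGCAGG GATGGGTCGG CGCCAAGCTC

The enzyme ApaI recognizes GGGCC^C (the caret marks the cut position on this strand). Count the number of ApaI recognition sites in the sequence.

0

No occurrence of GGGCCC is present in the sequence.
ApaI does not cut: 0 sites.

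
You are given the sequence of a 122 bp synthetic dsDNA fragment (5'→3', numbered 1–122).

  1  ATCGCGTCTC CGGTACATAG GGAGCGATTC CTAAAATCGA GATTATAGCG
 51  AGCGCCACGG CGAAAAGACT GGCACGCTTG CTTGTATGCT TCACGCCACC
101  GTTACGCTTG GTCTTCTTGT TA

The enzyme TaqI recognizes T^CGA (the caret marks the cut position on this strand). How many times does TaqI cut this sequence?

TCGA occurs starting at position 37.
TaqI cuts at 1 site.

1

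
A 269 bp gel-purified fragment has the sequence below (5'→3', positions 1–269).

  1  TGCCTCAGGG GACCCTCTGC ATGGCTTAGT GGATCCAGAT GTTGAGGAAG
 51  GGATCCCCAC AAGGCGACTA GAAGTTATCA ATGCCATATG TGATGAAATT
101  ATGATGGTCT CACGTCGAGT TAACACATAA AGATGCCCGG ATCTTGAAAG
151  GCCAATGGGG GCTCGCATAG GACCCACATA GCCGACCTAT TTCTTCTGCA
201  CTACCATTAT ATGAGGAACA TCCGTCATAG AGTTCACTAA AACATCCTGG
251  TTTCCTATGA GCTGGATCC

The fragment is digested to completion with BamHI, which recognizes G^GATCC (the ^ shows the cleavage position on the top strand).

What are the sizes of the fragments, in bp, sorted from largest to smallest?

213, 31, 20, 5 bp

BamHI sites (GGATCC) start at positions 31, 51, 264.
BamHI cuts after the first base of each site, so after positions 31, 51, 264.
Linear molecule, 3 cuts → 4 fragments:
  1–31 → 31 bp
  32–51 → 20 bp
  52–264 → 213 bp
  265–269 → 5 bp
Sorted largest to smallest: 213, 31, 20, 5 bp.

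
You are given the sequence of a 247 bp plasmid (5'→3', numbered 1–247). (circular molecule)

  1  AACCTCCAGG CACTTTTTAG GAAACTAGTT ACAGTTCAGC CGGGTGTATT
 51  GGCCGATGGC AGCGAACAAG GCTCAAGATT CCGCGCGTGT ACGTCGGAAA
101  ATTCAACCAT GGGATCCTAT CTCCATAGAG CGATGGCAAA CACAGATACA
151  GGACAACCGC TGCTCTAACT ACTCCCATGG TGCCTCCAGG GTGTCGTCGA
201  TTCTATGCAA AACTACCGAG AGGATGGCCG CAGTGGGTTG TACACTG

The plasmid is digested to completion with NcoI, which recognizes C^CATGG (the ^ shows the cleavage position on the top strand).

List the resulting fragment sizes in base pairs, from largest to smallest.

179, 68 bp

NcoI sites (CCATGG) start at positions 107, 175.
NcoI cuts after the first base of each site, so after positions 107, 175.
Circular molecule, 2 cuts → 2 fragments:
  108–175 → 68 bp
  176–247 then 1–107 → 72 + 107 = 179 bp
Sorted largest to smallest: 179, 68 bp.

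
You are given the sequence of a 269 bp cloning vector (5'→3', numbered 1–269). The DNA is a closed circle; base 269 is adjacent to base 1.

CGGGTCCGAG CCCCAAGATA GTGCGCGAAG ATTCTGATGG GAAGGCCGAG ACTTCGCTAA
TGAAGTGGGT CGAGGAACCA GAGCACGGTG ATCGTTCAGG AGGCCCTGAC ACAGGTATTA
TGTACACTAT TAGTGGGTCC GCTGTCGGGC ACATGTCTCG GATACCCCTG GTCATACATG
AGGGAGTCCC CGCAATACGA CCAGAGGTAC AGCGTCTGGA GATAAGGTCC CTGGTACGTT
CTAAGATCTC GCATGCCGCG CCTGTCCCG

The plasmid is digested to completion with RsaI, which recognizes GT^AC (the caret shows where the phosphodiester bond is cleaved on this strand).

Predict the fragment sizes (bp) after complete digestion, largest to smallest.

157, 85, 27 bp

RsaI sites (GTAC) start at positions 122, 207, 234.
RsaI cuts after base 2 of each site, so after positions 123, 208, 235.
Circular molecule, 3 cuts → 3 fragments:
  124–208 → 85 bp
  209–235 → 27 bp
  236–269 then 1–123 → 34 + 123 = 157 bp
Sorted largest to smallest: 157, 85, 27 bp.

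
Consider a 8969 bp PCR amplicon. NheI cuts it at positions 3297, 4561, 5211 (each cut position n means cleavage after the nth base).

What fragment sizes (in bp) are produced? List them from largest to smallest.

Linear molecule, 3 cuts → 4 fragments:
  3297 − 0 = 3297 bp
  4561 − 3297 = 1264 bp
  5211 − 4561 = 650 bp
  8969 − 5211 = 3758 bp
Sorted largest to smallest: 3758, 3297, 1264, 650 bp.

3758, 3297, 1264, 650 bp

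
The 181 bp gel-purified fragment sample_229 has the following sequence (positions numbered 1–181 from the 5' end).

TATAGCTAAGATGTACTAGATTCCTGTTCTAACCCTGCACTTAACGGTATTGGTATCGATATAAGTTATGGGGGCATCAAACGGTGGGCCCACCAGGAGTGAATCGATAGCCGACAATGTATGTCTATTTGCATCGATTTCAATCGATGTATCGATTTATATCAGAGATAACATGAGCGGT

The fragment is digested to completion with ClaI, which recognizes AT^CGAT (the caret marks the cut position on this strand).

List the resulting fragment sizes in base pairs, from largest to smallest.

ClaI sites (ATCGAT) start at positions 55, 103, 133, 143, 151.
ClaI cuts after base 2 of each site, so after positions 56, 104, 134, 144, 152.
Linear molecule, 5 cuts → 6 fragments:
  1–56 → 56 bp
  57–104 → 48 bp
  105–134 → 30 bp
  135–144 → 10 bp
  145–152 → 8 bp
  153–181 → 29 bp
Sorted largest to smallest: 56, 48, 30, 29, 10, 8 bp.

56, 48, 30, 29, 10, 8 bp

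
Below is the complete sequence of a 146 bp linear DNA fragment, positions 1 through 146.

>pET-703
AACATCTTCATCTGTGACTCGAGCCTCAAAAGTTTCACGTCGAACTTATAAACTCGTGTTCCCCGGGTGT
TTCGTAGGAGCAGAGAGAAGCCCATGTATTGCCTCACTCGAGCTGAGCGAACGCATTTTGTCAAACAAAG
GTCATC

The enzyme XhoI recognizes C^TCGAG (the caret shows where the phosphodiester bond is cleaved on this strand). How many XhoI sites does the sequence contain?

2

CTCGAG occurs starting at positions 18, 107.
XhoI cuts at 2 sites.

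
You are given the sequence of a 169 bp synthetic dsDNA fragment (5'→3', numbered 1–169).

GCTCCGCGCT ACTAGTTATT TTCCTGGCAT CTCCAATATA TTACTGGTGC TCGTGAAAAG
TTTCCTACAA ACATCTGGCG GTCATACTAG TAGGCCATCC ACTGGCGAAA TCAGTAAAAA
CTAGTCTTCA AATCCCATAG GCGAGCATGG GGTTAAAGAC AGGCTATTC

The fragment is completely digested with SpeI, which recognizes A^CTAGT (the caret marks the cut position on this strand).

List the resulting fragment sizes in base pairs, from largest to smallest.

SpeI sites (ACTAGT) start at positions 11, 86, 120.
SpeI cuts after the first base of each site, so after positions 11, 86, 120.
Linear molecule, 3 cuts → 4 fragments:
  1–11 → 11 bp
  12–86 → 75 bp
  87–120 → 34 bp
  121–169 → 49 bp
Sorted largest to smallest: 75, 49, 34, 11 bp.

75, 49, 34, 11 bp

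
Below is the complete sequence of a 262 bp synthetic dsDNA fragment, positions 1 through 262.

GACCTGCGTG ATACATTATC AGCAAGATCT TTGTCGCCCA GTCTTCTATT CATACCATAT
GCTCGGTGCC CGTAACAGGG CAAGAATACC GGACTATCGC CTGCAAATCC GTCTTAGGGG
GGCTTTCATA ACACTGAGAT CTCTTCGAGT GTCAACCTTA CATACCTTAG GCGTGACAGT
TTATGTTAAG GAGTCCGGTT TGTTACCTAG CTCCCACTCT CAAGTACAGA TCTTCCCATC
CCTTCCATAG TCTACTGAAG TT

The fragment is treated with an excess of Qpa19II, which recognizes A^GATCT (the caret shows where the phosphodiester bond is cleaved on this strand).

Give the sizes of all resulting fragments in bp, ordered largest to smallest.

112, 91, 34, 25 bp

Qpa19II sites (AGATCT) start at positions 25, 137, 228.
Qpa19II cuts after the first base of each site, so after positions 25, 137, 228.
Linear molecule, 3 cuts → 4 fragments:
  1–25 → 25 bp
  26–137 → 112 bp
  138–228 → 91 bp
  229–262 → 34 bp
Sorted largest to smallest: 112, 91, 34, 25 bp.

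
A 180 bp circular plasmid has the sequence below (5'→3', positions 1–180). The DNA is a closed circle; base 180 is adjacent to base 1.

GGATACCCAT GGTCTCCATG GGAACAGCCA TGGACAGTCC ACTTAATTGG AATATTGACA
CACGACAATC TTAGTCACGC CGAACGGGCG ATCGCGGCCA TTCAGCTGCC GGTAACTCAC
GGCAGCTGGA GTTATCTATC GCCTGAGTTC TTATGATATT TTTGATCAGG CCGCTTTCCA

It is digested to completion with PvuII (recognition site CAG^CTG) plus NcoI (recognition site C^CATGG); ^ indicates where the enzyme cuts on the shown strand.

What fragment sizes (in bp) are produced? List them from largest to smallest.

PvuII sites (CAGCTG) start at positions 103, 123.
PvuII cuts after base 3 of each site, so after positions 105, 125.
NcoI sites (CCATGG) start at positions 7, 16, 28.
NcoI cuts after the first base of each site, so after positions 7, 16, 28.
Combined cut positions: 7, 16, 28, 105, 125.
Circular molecule, 5 cuts → 5 fragments:
  8–16 → 9 bp
  17–28 → 12 bp
  29–105 → 77 bp
  106–125 → 20 bp
  126–180 then 1–7 → 55 + 7 = 62 bp
Sorted largest to smallest: 77, 62, 20, 12, 9 bp.

77, 62, 20, 12, 9 bp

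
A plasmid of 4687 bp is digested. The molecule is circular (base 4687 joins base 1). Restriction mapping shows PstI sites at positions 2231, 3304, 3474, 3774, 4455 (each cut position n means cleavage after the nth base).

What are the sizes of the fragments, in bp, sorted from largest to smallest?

Circular molecule, 5 cuts → 5 fragments:
  3304 − 2231 = 1073 bp
  3474 − 3304 = 170 bp
  3774 − 3474 = 300 bp
  4455 − 3774 = 681 bp
  wrap: 4687 − 4455 + 2231 = 2463 bp
Sorted largest to smallest: 2463, 1073, 681, 300, 170 bp.

2463, 1073, 681, 300, 170 bp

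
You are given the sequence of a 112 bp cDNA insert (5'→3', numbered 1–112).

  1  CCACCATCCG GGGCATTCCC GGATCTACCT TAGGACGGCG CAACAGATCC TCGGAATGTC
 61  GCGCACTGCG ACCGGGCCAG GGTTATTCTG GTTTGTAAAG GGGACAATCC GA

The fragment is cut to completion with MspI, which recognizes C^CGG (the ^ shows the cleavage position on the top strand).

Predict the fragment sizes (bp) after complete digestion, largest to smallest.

MspI sites (CCGG) start at positions 8, 19, 72.
MspI cuts after the first base of each site, so after positions 8, 19, 72.
Linear molecule, 3 cuts → 4 fragments:
  1–8 → 8 bp
  9–19 → 11 bp
  20–72 → 53 bp
  73–112 → 40 bp
Sorted largest to smallest: 53, 40, 11, 8 bp.

53, 40, 11, 8 bp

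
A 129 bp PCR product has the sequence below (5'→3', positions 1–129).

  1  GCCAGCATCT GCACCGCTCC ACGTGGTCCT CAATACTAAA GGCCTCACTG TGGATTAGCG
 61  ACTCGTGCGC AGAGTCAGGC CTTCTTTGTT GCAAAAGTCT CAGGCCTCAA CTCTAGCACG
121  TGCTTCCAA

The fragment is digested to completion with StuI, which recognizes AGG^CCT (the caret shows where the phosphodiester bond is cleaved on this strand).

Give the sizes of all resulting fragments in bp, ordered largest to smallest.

StuI sites (AGGCCT) start at positions 40, 77, 102.
StuI cuts after base 3 of each site, so after positions 42, 79, 104.
Linear molecule, 3 cuts → 4 fragments:
  1–42 → 42 bp
  43–79 → 37 bp
  80–104 → 25 bp
  105–129 → 25 bp
Sorted largest to smallest: 42, 37, 25, 25 bp.

42, 37, 25, 25 bp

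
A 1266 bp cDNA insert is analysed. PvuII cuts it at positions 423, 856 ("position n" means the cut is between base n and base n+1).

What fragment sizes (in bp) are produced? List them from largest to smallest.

Linear molecule, 2 cuts → 3 fragments:
  423 − 0 = 423 bp
  856 − 423 = 433 bp
  1266 − 856 = 410 bp
Sorted largest to smallest: 433, 423, 410 bp.

433, 423, 410 bp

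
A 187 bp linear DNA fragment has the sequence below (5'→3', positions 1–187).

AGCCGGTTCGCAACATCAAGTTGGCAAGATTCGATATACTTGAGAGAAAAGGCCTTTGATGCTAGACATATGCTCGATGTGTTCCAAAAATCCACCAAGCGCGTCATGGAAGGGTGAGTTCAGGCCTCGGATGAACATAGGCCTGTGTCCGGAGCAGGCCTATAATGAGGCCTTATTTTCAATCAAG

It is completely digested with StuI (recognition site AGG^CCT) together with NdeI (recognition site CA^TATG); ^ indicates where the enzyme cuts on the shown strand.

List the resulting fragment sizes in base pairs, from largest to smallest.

56, 52, 17, 17, 17, 16, 12 bp

StuI sites (AGGCCT) start at positions 50, 122, 139, 156, 168.
StuI cuts after base 3 of each site, so after positions 52, 124, 141, 158, 170.
The NdeI site (CATATG) starts at position 67.
NdeI cuts after base 2 of each site, so after position 68.
Combined cut positions: 52, 68, 124, 141, 158, 170.
Linear molecule, 6 cuts → 7 fragments:
  1–52 → 52 bp
  53–68 → 16 bp
  69–124 → 56 bp
  125–141 → 17 bp
  142–158 → 17 bp
  159–170 → 12 bp
  171–187 → 17 bp
Sorted largest to smallest: 56, 52, 17, 17, 17, 16, 12 bp.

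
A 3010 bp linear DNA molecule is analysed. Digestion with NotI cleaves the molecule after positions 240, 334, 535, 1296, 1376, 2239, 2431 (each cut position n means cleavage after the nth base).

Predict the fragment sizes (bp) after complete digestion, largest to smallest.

863, 761, 579, 240, 201, 192, 94, 80 bp

Linear molecule, 7 cuts → 8 fragments:
  240 − 0 = 240 bp
  334 − 240 = 94 bp
  535 − 334 = 201 bp
  1296 − 535 = 761 bp
  1376 − 1296 = 80 bp
  2239 − 1376 = 863 bp
  2431 − 2239 = 192 bp
  3010 − 2431 = 579 bp
Sorted largest to smallest: 863, 761, 579, 240, 201, 192, 94, 80 bp.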